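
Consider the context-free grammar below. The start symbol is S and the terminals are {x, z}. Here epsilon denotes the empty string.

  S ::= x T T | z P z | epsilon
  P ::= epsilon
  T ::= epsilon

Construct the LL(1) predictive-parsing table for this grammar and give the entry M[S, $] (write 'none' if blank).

FIRST(S): from S::=x T T we get {x}; from S::=z P z we get {z}; from S::=epsilon we get {epsilon}. So FIRST(S) = {epsilon, x, z}.
FIRST(P): from P::=epsilon we get {epsilon}. So FIRST(P) = {epsilon}.
FIRST(T): from T::=epsilon we get {epsilon}. So FIRST(T) = {epsilon}.
FOLLOW(S) includes $ since S is the start symbol.
FOLLOW(S): S appears on no right-hand side. Thus FOLLOW(S) = {$}.
For S ::= x T T: FIRST(x T T) = {x}, so it goes in M[S, t] for t ∈ {x}.
For S ::= z P z: FIRST(z P z) = {z}, so it goes in M[S, t] for t ∈ {z}.
For S ::= epsilon: FIRST(epsilon) = {epsilon}, so it goes in M[S, t] for t ∈ {}; since epsilon ∈ FIRST, also for every t ∈ FOLLOW(S) = {$}.

S ::= epsilon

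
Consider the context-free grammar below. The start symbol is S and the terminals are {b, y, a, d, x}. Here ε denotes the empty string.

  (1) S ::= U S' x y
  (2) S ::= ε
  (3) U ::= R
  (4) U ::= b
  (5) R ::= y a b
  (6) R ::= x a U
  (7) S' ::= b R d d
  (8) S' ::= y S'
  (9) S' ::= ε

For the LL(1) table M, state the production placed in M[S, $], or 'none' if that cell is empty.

S ::= ε

FIRST(R): from R::=y a b we get {y}; from R::=x a U we get {x}. So FIRST(R) = {x, y}.
FIRST(S'): from S'::=b R d d we get {b}; from S'::=y S' we get {y}; from S'::=ε we get {ε}. So FIRST(S') = {ε, b, y}.
FIRST(U): from U::=R we get {x, y}; from U::=b we get {b}. So FIRST(U) = {b, x, y}.
FIRST(S): from S::=U S' x y we get {b, x, y}; from S::=ε we get {ε}. So FIRST(S) = {ε, b, x, y}.
FOLLOW(S) includes $ since S is the start symbol.
FOLLOW(S): S appears on no right-hand side. Thus FOLLOW(S) = {$}.
For S ::= U S' x y: FIRST(U S' x y) = {b, x, y}, so it goes in M[S, t] for t ∈ {b, x, y}.
For S ::= ε: FIRST(ε) = {ε}, so it goes in M[S, t] for t ∈ {}; since ε ∈ FIRST, also for every t ∈ FOLLOW(S) = {$}.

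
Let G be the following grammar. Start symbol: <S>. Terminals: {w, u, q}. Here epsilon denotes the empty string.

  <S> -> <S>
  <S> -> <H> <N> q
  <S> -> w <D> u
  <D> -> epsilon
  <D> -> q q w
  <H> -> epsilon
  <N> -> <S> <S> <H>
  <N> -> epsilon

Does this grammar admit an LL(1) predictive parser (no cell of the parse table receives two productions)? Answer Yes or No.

FIRST(<S>) = {q, w}
FIRST(<D>) = {epsilon, q}
FIRST(<H>) = {epsilon}
FIRST(<N>) = {epsilon, q, w}
FOLLOW(<S>) = {$, q, w}
FOLLOW(<D>) = {u}
FOLLOW(<H>) = {q, w}
FOLLOW(<N>) = {q}
Cell M[<N>, q] receives both <N> -> <S> <S> <H> and <N> -> epsilon — the grammar is not LL(1).

No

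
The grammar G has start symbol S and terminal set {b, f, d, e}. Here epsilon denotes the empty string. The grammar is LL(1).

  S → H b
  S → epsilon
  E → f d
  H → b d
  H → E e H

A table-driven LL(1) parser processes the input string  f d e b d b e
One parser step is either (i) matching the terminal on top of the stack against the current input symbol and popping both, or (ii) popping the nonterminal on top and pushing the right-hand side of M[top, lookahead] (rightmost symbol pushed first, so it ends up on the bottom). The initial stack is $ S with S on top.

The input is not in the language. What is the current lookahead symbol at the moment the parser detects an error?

e

      Stack        Input            Action
   1  $ S          f d e b d b e $  expand S → H b
   2  $ b H        f d e b d b e $  expand H → E e H
   3  $ b H e E    f d e b d b e $  expand E → f d
   4  $ b H e d f  f d e b d b e $  match f
   5  $ b H e d    d e b d b e $    match d
   6  $ b H e      e b d b e $      match e
   7  $ b H        b d b e $        expand H → b d
   8  $ b d b      b d b e $        match b
   9  $ b d        d b e $          match d
  10  $ b          b e $            match b
  11  $            e $              error: stack empty but input remains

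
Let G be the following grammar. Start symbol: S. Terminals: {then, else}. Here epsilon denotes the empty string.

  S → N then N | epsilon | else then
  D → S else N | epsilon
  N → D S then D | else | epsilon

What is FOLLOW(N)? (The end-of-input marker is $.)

{$, else, then}

FIRST(S): from S→N then N we get {else, then}; from S→epsilon we get {epsilon}; from S→else then we get {else}. So FIRST(S) = {epsilon, else, then}.
FIRST(D): from D→S else N we get {else, then}; from D→epsilon we get {epsilon}. So FIRST(D) = {epsilon, else, then}.
FIRST(N): from N→D S then D we get {else, then}; from N→else we get {else}; from N→epsilon we get {epsilon}. So FIRST(N) = {epsilon, else, then}.
FOLLOW(S) includes $ since S is the start symbol.
FOLLOW(S): in D→S else N, S is followed by else N with FIRST {else}; in N→D S then D, S is followed by then D with FIRST {then}. Thus FOLLOW(S) = {$, else, then}.
FOLLOW(D): in N→D S then D (occurrence 1), D is followed by S then D with FIRST {else, then}; in N→D S then D (occurrence 2), the suffix after D is empty, so FOLLOW(D) ⊇ FOLLOW(N) = {$, else, then}. Thus FOLLOW(D) = {$, else, then}.
FOLLOW(N): in S→N then N (occurrence 1), N is followed by then N with FIRST {then}; in S→N then N (occurrence 2), the suffix after N is empty, so FOLLOW(N) ⊇ FOLLOW(S) = {$, else, then}; in D→S else N, the suffix after N is empty, so FOLLOW(N) ⊇ FOLLOW(D) = {$, else, then}. Thus FOLLOW(N) = {$, else, then}.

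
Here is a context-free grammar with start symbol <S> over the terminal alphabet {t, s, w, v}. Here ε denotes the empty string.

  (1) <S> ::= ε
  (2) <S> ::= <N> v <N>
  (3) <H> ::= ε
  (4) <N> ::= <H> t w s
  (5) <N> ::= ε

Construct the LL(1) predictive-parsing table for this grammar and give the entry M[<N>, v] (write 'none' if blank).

<N> ::= ε

FIRST(<H>) = {ε}
FIRST(<N>) = {ε, t}  (via <H> t w s)
FIRST(<S>) = {ε, t, v}  (via <N> v <N>)
FOLLOW(<S>) includes $ since <S> is the start symbol.
FOLLOW(<S>): <S> appears on no right-hand side. Thus FOLLOW(<S>) = {$}.
FOLLOW(<N>): in <S>::=<N> v <N> (occurrence 1), <N> is followed by v <N> with FIRST {v}; in <S>::=<N> v <N> (occurrence 2), the suffix after <N> is empty, so FOLLOW(<N>) ⊇ FOLLOW(<S>) = {$}. Thus FOLLOW(<N>) = {$, v}.
For <N> ::= <H> t w s: FIRST(<H> t w s) = {t}, so it goes in M[<N>, t] for t ∈ {t}.
For <N> ::= ε: FIRST(ε) = {ε}, so it goes in M[<N>, t] for t ∈ {}; since ε ∈ FIRST, also for every t ∈ FOLLOW(<N>) = {$, v}.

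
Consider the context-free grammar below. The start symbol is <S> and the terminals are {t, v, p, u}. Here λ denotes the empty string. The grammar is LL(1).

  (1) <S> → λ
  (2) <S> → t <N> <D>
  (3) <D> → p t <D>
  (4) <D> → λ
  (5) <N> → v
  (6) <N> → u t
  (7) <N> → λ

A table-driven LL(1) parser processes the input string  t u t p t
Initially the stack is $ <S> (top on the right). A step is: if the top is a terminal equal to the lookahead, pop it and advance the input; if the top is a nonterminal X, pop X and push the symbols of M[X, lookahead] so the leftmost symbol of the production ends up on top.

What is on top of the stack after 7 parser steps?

t

step 1: stack=$ <S>  input=t u t p t $  — expand <S> → t <N> <D>
step 2: stack=$ <D> <N> t  input=t u t p t $  — match t
step 3: stack=$ <D> <N>  input=u t p t $  — expand <N> → u t
step 4: stack=$ <D> t u  input=u t p t $  — match u
step 5: stack=$ <D> t  input=t p t $  — match t
step 6: stack=$ <D>  input=p t $  — expand <D> → p t <D>
step 7: stack=$ <D> t p  input=p t $  — match p
Stack after step 7: $ <D> t (top = t).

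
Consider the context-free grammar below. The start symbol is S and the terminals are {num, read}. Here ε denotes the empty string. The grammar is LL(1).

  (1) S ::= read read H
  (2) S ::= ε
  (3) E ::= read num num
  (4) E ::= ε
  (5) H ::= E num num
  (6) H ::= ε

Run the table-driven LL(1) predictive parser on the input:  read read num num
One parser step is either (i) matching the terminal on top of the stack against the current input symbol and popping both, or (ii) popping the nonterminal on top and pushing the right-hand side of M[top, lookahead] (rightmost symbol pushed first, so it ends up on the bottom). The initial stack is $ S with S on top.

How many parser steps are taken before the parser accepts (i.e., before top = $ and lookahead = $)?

step 1: stack=$ S  input=read read num num $  — expand S ::= read read H
step 2: stack=$ H read read  input=read read num num $  — match read
step 3: stack=$ H read  input=read num num $  — match read
step 4: stack=$ H  input=num num $  — expand H ::= E num num
step 5: stack=$ num num E  input=num num $  — expand E ::= ε
step 6: stack=$ num num  input=num num $  — match num
step 7: stack=$ num  input=num $  — match num
Accept reached after 7 steps.

7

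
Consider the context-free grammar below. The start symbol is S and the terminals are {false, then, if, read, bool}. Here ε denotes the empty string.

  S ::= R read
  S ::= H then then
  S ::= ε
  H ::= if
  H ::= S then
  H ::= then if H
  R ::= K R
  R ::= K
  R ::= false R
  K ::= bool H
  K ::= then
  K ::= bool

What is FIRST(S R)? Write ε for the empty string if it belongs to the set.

{bool, false, if, then}

FIRST(K) = {bool, then}
FIRST(R) = {bool, false, then}  (via K R, K)
FIRST(S) = {ε, bool, false, if, then}  (via R read, H then then)
FIRST(H) = {bool, false, if, then}  (via S then)
FIRST(S R): take FIRST of each symbol in turn, carrying on past any symbol whose FIRST contains ε; result {bool, false, if, then}.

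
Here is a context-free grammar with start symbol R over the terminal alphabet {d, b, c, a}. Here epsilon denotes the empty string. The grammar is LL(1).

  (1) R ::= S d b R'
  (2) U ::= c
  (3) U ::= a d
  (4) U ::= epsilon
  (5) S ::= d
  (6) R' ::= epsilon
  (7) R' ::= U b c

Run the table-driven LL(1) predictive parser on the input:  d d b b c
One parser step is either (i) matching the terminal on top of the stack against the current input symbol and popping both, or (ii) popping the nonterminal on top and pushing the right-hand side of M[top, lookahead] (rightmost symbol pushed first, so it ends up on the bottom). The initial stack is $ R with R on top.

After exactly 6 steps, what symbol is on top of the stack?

step 1: stack=$ R  input=d d b b c $  — expand R ::= S d b R'
step 2: stack=$ R' b d S  input=d d b b c $  — expand S ::= d
step 3: stack=$ R' b d d  input=d d b b c $  — match d
step 4: stack=$ R' b d  input=d b b c $  — match d
step 5: stack=$ R' b  input=b b c $  — match b
step 6: stack=$ R'  input=b c $  — expand R' ::= U b c
Stack after step 6: $ c b U (top = U).

U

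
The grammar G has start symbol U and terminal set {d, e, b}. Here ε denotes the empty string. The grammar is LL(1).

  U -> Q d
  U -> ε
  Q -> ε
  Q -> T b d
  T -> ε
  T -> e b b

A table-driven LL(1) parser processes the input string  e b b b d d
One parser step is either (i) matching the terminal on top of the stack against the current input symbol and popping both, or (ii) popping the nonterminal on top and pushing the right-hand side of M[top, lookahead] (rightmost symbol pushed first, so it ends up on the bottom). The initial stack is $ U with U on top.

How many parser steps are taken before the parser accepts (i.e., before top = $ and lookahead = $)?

9

     Stack          Input          Action
  1  $ U            e b b b d d $  expand U -> Q d
  2  $ d Q          e b b b d d $  expand Q -> T b d
  3  $ d d b T      e b b b d d $  expand T -> e b b
  4  $ d d b b b e  e b b b d d $  match e
  5  $ d d b b b    b b b d d $    match b
  6  $ d d b b      b b d d $      match b
  7  $ d d b        b d d $        match b
  8  $ d d          d d $          match d
  9  $ d            d $            match d
Accept reached after 9 steps.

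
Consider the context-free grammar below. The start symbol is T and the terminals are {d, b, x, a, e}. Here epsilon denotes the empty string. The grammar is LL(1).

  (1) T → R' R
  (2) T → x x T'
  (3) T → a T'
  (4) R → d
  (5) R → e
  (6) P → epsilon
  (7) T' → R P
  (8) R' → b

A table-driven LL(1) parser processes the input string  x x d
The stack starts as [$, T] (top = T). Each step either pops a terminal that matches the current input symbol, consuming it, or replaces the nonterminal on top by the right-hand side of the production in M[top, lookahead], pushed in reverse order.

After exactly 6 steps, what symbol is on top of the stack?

     Stack     Input    Action
  1  $ T       x x d $  expand T → x x T'
  2  $ T' x x  x x d $  match x
  3  $ T' x    x d $    match x
  4  $ T'      d $      expand T' → R P
  5  $ P R     d $      expand R → d
  6  $ P d     d $      match d
Stack after step 6: $ P (top = P).

P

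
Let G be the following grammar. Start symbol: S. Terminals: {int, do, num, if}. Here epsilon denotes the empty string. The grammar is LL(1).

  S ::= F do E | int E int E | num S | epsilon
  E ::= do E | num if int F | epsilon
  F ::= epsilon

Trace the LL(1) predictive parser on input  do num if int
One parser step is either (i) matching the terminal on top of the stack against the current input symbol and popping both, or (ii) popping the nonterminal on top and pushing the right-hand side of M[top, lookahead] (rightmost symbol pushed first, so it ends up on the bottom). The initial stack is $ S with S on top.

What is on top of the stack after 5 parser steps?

if

step 1: stack=$ S  input=do num if int $  — expand S ::= F do E
step 2: stack=$ E do F  input=do num if int $  — expand F ::= epsilon
step 3: stack=$ E do  input=do num if int $  — match do
step 4: stack=$ E  input=num if int $  — expand E ::= num if int F
step 5: stack=$ F int if num  input=num if int $  — match num
Stack after step 5: $ F int if (top = if).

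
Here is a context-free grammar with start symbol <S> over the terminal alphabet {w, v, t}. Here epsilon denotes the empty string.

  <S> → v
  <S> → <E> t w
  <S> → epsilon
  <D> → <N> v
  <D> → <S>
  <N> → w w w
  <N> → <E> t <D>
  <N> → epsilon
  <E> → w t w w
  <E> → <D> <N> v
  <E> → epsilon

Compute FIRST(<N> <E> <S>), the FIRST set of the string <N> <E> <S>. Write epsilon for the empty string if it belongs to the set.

{epsilon, t, v, w}

FIRST(<S>): from <S>→v we get {v}; from <S>→<E> t w we get {t, v, w}; from <S>→epsilon we get {epsilon}. So FIRST(<S>) = {epsilon, t, v, w}.
FIRST(<D>): from <D>→<N> v we get {t, v, w}; from <D>→<S> we get {epsilon, t, v, w}. So FIRST(<D>) = {epsilon, t, v, w}.
FIRST(<N>): from <N>→w w w we get {w}; from <N>→<E> t <D> we get {t, v, w}; from <N>→epsilon we get {epsilon}. So FIRST(<N>) = {epsilon, t, v, w}.
FIRST(<E>): from <E>→w t w w we get {w}; from <E>→<D> <N> v we get {t, v, w}; from <E>→epsilon we get {epsilon}. So FIRST(<E>) = {epsilon, t, v, w}.
FIRST(<N> <E> <S>): take FIRST of each symbol in turn, carrying on past any symbol whose FIRST contains epsilon; result {epsilon, t, v, w}.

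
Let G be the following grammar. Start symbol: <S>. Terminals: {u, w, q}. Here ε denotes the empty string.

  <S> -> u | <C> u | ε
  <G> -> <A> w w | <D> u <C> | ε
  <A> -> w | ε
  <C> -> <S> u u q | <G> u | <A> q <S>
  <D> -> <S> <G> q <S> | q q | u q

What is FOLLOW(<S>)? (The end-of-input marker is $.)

FIRST(<A>) = {ε, w}
FIRST(<S>) = {ε, q, u, w}  (via <C> u)
FIRST(<G>) = {ε, q, u, w}  (via <A> w w, <D> u <C>)
FIRST(<C>) = {q, u, w}  (via <S> u u q, <G> u, <A> q <S>)
FIRST(<D>) = {q, u, w}  (via <S> <G> q <S>)
FOLLOW(<S>) includes $ since <S> is the start symbol.
FOLLOW(<G>): in <C>-><G> u, <G> is followed by u with FIRST {u}; in <D>-><S> <G> q <S>, <G> is followed by q <S> with FIRST {q}. Thus FOLLOW(<G>) = {q, u}.
FOLLOW(<A>): in <G>-><A> w w, <A> is followed by w w with FIRST {w}; in <C>-><A> q <S>, <A> is followed by q <S> with FIRST {q}. Thus FOLLOW(<A>) = {q, w}.
FOLLOW(<C>): in <S>-><C> u, <C> is followed by u with FIRST {u}; in <G>-><D> u <C>, the suffix after <C> is empty, so FOLLOW(<C>) ⊇ FOLLOW(<G>) = {q, u}. Thus FOLLOW(<C>) = {q, u}.
FOLLOW(<D>): in <G>-><D> u <C>, <D> is followed by u <C> with FIRST {u}. Thus FOLLOW(<D>) = {u}.
FOLLOW(<S>): in <C>-><S> u u q, <S> is followed by u u q with FIRST {u}; in <C>-><A> q <S>, the suffix after <S> is empty, so FOLLOW(<S>) ⊇ FOLLOW(<C>) = {q, u}; in <D>-><S> <G> q <S> (occurrence 1), <S> is followed by <G> q <S> with FIRST {q, u, w}; in <D>-><S> <G> q <S> (occurrence 2), the suffix after <S> is empty, so FOLLOW(<S>) ⊇ FOLLOW(<D>) = {u}. Thus FOLLOW(<S>) = {$, q, u, w}.

{$, q, u, w}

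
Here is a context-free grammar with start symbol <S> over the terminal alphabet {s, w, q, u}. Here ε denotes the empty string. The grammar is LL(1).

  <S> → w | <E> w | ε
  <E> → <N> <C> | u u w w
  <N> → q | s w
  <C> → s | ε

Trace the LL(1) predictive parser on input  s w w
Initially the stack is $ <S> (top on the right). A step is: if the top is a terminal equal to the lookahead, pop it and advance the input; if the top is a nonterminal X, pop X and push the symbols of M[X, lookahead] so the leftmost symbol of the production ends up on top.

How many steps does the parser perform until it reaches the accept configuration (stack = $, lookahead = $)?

7

step 1: stack=$ <S>  input=s w w $  — expand <S> → <E> w
step 2: stack=$ w <E>  input=s w w $  — expand <E> → <N> <C>
step 3: stack=$ w <C> <N>  input=s w w $  — expand <N> → s w
step 4: stack=$ w <C> w s  input=s w w $  — match s
step 5: stack=$ w <C> w  input=w w $  — match w
step 6: stack=$ w <C>  input=w $  — expand <C> → ε
step 7: stack=$ w  input=w $  — match w
Accept reached after 7 steps.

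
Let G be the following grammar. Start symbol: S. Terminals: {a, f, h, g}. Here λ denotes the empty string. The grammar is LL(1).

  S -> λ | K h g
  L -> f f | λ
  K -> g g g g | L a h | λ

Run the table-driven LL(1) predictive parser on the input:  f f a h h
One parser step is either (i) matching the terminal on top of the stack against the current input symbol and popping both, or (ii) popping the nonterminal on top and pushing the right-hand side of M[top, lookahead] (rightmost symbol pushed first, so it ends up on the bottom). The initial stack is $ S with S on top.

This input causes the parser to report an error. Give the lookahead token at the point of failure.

     Stack          Input        Action
  1  $ S            f f a h h $  expand S -> K h g
  2  $ g h K        f f a h h $  expand K -> L a h
  3  $ g h h a L    f f a h h $  expand L -> f f
  4  $ g h h a f f  f f a h h $  match f
  5  $ g h h a f    f a h h $    match f
  6  $ g h h a      a h h $      match a
  7  $ g h h        h h $        match h
  8  $ g h          h $          match h
  9  $ g            $            error: top is terminal g but lookahead is $

$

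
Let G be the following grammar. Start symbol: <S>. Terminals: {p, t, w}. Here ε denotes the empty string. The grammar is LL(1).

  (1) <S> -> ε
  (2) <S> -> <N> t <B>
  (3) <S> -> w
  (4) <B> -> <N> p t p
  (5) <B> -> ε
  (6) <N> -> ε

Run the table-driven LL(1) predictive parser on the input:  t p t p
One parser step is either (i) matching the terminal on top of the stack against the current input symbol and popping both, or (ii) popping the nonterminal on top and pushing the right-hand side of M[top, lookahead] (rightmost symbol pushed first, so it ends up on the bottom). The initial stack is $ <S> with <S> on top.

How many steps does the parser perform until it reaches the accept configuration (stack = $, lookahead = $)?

8

step 1: stack=$ <S>  input=t p t p $  — expand <S> -> <N> t <B>
step 2: stack=$ <B> t <N>  input=t p t p $  — expand <N> -> ε
step 3: stack=$ <B> t  input=t p t p $  — match t
step 4: stack=$ <B>  input=p t p $  — expand <B> -> <N> p t p
step 5: stack=$ p t p <N>  input=p t p $  — expand <N> -> ε
step 6: stack=$ p t p  input=p t p $  — match p
step 7: stack=$ p t  input=t p $  — match t
step 8: stack=$ p  input=p $  — match p
Accept reached after 8 steps.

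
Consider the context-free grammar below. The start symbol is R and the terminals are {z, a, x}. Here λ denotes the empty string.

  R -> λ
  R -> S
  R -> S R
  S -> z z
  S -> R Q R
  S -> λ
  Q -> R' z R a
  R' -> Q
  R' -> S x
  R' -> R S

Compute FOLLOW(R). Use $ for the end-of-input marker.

{$, a, x, z}

FIRST(R) = {λ, x, z}  (via S, S R)
FIRST(S) = {λ, x, z}  (via R Q R)
FIRST(Q) = {x, z}  (via R' z R a)
FIRST(R') = {λ, x, z}  (via Q, S x, R S)
FOLLOW(R) includes $ since R is the start symbol.
FOLLOW(R'): in Q->R' z R a, R' is followed by z R a with FIRST {z}. Thus FOLLOW(R') = {z}.
FOLLOW(R): in R->S R, the suffix after R is empty (adds nothing new); in S->R Q R (occurrence 1), R is followed by Q R with FIRST {x, z}; in S->R Q R (occurrence 2), the suffix after R is empty, so FOLLOW(R) ⊇ FOLLOW(S) = {$, a, x, z}; in Q->R' z R a, R is followed by a with FIRST {a}; in R'->R S, R is followed by S with FIRST {λ, x, z}; in R'->R S, the suffix after R is nullable, so FOLLOW(R) ⊇ FOLLOW(R') = {z}. Thus FOLLOW(R) = {$, a, x, z}.
FOLLOW(S): in R->S, the suffix after S is empty, so FOLLOW(S) ⊇ FOLLOW(R) = {$, a, x, z}; in R->S R, S is followed by R with FIRST {λ, x, z}; in R->S R, the suffix after S is nullable, so FOLLOW(S) ⊇ FOLLOW(R) = {$, a, x, z}; in R'->S x, S is followed by x with FIRST {x}; in R'->R S, the suffix after S is empty, so FOLLOW(S) ⊇ FOLLOW(R') = {z}. Thus FOLLOW(S) = {$, a, x, z}.
FOLLOW(Q): in S->R Q R, Q is followed by R with FIRST {λ, x, z}; in S->R Q R, the suffix after Q is nullable, so FOLLOW(Q) ⊇ FOLLOW(S) = {$, a, x, z}; in R'->Q, the suffix after Q is empty, so FOLLOW(Q) ⊇ FOLLOW(R') = {z}. Thus FOLLOW(Q) = {$, a, x, z}.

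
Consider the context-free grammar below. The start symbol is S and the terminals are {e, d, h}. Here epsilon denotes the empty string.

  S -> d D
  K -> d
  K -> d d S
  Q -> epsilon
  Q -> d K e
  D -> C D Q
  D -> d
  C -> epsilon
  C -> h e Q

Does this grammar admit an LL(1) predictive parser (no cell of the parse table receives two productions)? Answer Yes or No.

FIRST(S) = {d}
FIRST(K) = {d}
FIRST(Q) = {epsilon, d}
FIRST(D) = {d, h}
FIRST(C) = {epsilon, h}
FOLLOW(S) = {$, e}
FOLLOW(K) = {e}
FOLLOW(Q) = {$, d, e, h}
FOLLOW(D) = {$, d, e}
FOLLOW(C) = {d, h}
Cell M[C, h] receives both C -> epsilon and C -> h e Q — the grammar is not LL(1).

No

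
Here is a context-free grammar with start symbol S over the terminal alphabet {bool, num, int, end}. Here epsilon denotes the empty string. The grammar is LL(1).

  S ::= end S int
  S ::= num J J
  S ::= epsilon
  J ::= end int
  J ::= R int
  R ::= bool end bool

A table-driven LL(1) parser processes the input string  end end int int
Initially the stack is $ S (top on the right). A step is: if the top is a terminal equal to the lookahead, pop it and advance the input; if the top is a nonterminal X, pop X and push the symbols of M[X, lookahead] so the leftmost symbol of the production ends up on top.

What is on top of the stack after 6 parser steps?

step 1: stack=$ S  input=end end int int $  — expand S ::= end S int
step 2: stack=$ int S end  input=end end int int $  — match end
step 3: stack=$ int S  input=end int int $  — expand S ::= end S int
step 4: stack=$ int int S end  input=end int int $  — match end
step 5: stack=$ int int S  input=int int $  — expand S ::= epsilon
step 6: stack=$ int int  input=int int $  — match int
Stack after step 6: $ int (top = int).

int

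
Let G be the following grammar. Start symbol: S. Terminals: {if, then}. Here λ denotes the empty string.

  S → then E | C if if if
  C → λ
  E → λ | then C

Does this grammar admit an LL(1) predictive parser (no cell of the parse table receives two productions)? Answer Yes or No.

FIRST(S) = {if, then}
FIRST(C) = {λ}
FIRST(E) = {λ, then}
FOLLOW(S) = {$}
FOLLOW(C) = {$, if}
FOLLOW(E) = {$}
Each cell of M receives at most one production.

Yes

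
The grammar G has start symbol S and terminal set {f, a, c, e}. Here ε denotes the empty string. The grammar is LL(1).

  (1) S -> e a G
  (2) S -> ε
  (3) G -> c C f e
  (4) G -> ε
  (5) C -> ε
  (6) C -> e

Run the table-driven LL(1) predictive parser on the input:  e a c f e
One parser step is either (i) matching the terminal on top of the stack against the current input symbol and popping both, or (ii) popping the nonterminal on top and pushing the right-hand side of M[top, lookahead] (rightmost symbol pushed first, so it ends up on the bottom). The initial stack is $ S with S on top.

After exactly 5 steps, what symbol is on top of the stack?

C

     Stack      Input        Action
  1  $ S        e a c f e $  expand S -> e a G
  2  $ G a e    e a c f e $  match e
  3  $ G a      a c f e $    match a
  4  $ G        c f e $      expand G -> c C f e
  5  $ e f C c  c f e $      match c
Stack after step 5: $ e f C (top = C).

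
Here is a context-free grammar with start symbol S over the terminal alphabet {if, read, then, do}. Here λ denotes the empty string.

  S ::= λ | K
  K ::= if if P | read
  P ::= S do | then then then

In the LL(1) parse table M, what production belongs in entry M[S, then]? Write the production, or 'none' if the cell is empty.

none

FIRST(K): from K::=if if P we get {if}; from K::=read we get {read}. So FIRST(K) = {if, read}.
FIRST(S): from S::=λ we get {λ}; from S::=K we get {if, read}. So FIRST(S) = {λ, if, read}.
FIRST(P): from P::=S do we get {do, if, read}; from P::=then then then we get {then}. So FIRST(P) = {do, if, read, then}.
FOLLOW(S) includes $ since S is the start symbol.
FOLLOW(S): in P::=S do, S is followed by do with FIRST {do}. Thus FOLLOW(S) = {$, do}.
For S ::= λ: FIRST(λ) = {λ}, so it goes in M[S, t] for t ∈ {}; since λ ∈ FIRST, also for every t ∈ FOLLOW(S) = {$, do}.
For S ::= K: FIRST(K) = {if, read}, so it goes in M[S, t] for t ∈ {if, read}.
None of these place a production in M[S, then].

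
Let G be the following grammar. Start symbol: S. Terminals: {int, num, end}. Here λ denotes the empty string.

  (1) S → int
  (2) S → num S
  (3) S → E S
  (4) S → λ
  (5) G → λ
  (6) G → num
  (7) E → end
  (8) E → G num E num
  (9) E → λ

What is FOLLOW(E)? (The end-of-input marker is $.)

FIRST(G): from G→λ we get {λ}; from G→num we get {num}. So FIRST(G) = {λ, num}.
FIRST(E): from E→end we get {end}; from E→G num E num we get {num}; from E→λ we get {λ}. So FIRST(E) = {λ, end, num}.
FIRST(S): from S→int we get {int}; from S→num S we get {num}; from S→E S we get {λ, end, int, num}; from S→λ we get {λ}. So FIRST(S) = {λ, end, int, num}.
FOLLOW(S) includes $ since S is the start symbol.
FOLLOW(S): in S→num S, the suffix after S is empty (adds nothing new); in S→E S, the suffix after S is empty (adds nothing new). Thus FOLLOW(S) = {$}.
FOLLOW(G): in E→G num E num, G is followed by num E num with FIRST {num}. Thus FOLLOW(G) = {num}.
FOLLOW(E): in S→E S, E is followed by S with FIRST {λ, end, int, num}; in S→E S, the suffix after E is nullable, so FOLLOW(E) ⊇ FOLLOW(S) = {$}; in E→G num E num, E is followed by num with FIRST {num}. Thus FOLLOW(E) = {$, end, int, num}.

{$, end, int, num}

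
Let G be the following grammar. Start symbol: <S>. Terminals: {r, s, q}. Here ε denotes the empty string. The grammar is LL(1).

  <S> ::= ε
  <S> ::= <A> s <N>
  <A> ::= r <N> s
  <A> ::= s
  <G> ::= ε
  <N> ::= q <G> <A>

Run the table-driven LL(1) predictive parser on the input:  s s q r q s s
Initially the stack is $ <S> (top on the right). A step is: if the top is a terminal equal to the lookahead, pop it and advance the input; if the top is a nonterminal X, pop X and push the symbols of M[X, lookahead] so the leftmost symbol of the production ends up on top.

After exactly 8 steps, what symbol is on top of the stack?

step 1: stack=$ <S>  input=s s q r q s s $  — expand <S> ::= <A> s <N>
step 2: stack=$ <N> s <A>  input=s s q r q s s $  — expand <A> ::= s
step 3: stack=$ <N> s s  input=s s q r q s s $  — match s
step 4: stack=$ <N> s  input=s q r q s s $  — match s
step 5: stack=$ <N>  input=q r q s s $  — expand <N> ::= q <G> <A>
step 6: stack=$ <A> <G> q  input=q r q s s $  — match q
step 7: stack=$ <A> <G>  input=r q s s $  — expand <G> ::= ε
step 8: stack=$ <A>  input=r q s s $  — expand <A> ::= r <N> s
Stack after step 8: $ s <N> r (top = r).

r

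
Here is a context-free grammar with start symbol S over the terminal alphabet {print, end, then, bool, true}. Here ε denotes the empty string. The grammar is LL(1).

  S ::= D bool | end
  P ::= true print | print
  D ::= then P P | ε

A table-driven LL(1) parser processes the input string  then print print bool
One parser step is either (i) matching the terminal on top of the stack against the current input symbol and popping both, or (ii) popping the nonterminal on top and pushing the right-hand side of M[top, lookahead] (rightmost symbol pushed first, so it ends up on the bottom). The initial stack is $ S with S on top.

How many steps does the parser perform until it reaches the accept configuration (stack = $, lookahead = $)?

step 1: stack=$ S  input=then print print bool $  — expand S ::= D bool
step 2: stack=$ bool D  input=then print print bool $  — expand D ::= then P P
step 3: stack=$ bool P P then  input=then print print bool $  — match then
step 4: stack=$ bool P P  input=print print bool $  — expand P ::= print
step 5: stack=$ bool P print  input=print print bool $  — match print
step 6: stack=$ bool P  input=print bool $  — expand P ::= print
step 7: stack=$ bool print  input=print bool $  — match print
step 8: stack=$ bool  input=bool $  — match bool
Accept reached after 8 steps.

8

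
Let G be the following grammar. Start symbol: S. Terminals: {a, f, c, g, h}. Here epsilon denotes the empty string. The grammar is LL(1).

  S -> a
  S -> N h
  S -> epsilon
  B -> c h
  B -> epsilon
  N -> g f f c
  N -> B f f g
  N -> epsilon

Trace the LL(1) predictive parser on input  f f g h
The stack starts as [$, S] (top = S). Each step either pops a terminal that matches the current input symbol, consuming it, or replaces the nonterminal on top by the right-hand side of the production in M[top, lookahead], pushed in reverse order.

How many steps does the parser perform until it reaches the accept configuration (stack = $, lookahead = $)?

step 1: stack=$ S  input=f f g h $  — expand S -> N h
step 2: stack=$ h N  input=f f g h $  — expand N -> B f f g
step 3: stack=$ h g f f B  input=f f g h $  — expand B -> epsilon
step 4: stack=$ h g f f  input=f f g h $  — match f
step 5: stack=$ h g f  input=f g h $  — match f
step 6: stack=$ h g  input=g h $  — match g
step 7: stack=$ h  input=h $  — match h
Accept reached after 7 steps.

7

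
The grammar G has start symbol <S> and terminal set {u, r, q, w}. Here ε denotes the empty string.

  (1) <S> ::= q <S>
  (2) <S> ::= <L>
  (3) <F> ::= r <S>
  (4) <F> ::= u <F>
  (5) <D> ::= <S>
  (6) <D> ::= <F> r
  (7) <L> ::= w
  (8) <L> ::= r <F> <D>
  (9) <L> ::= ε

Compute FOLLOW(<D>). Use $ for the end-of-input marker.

{$, q, r, u, w}

FIRST(<F>): from <F>::=r <S> we get {r}; from <F>::=u <F> we get {u}. So FIRST(<F>) = {r, u}.
FIRST(<L>): from <L>::=w we get {w}; from <L>::=r <F> <D> we get {r}; from <L>::=ε we get {ε}. So FIRST(<L>) = {ε, r, w}.
FIRST(<S>): from <S>::=q <S> we get {q}; from <S>::=<L> we get {ε, r, w}. So FIRST(<S>) = {ε, q, r, w}.
FIRST(<D>): from <D>::=<S> we get {ε, q, r, w}; from <D>::=<F> r we get {r, u}. So FIRST(<D>) = {ε, q, r, u, w}.
FOLLOW(<S>) includes $ since <S> is the start symbol.
FOLLOW(<S>): in <S>::=q <S>, the suffix after <S> is empty (adds nothing new); in <F>::=r <S>, the suffix after <S> is empty, so FOLLOW(<S>) ⊇ FOLLOW(<F>) = {$, q, r, u, w}; in <D>::=<S>, the suffix after <S> is empty, so FOLLOW(<S>) ⊇ FOLLOW(<D>) = {$, q, r, u, w}. Thus FOLLOW(<S>) = {$, q, r, u, w}.
FOLLOW(<L>): in <S>::=<L>, the suffix after <L> is empty, so FOLLOW(<L>) ⊇ FOLLOW(<S>) = {$, q, r, u, w}. Thus FOLLOW(<L>) = {$, q, r, u, w}.
FOLLOW(<F>): in <F>::=u <F>, the suffix after <F> is empty (adds nothing new); in <D>::=<F> r, <F> is followed by r with FIRST {r}; in <L>::=r <F> <D>, <F> is followed by <D> with FIRST {ε, q, r, u, w}; in <L>::=r <F> <D>, the suffix after <F> is nullable, so FOLLOW(<F>) ⊇ FOLLOW(<L>) = {$, q, r, u, w}. Thus FOLLOW(<F>) = {$, q, r, u, w}.
FOLLOW(<D>): in <L>::=r <F> <D>, the suffix after <D> is empty, so FOLLOW(<D>) ⊇ FOLLOW(<L>) = {$, q, r, u, w}. Thus FOLLOW(<D>) = {$, q, r, u, w}.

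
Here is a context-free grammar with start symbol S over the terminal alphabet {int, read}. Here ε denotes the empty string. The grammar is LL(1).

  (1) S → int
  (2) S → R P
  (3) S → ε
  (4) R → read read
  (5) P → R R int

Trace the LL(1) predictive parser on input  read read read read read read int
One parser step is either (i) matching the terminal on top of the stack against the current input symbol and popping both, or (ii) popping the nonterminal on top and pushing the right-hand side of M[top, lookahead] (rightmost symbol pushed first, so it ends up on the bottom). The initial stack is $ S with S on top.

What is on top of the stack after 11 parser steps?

step 1: stack=$ S  input=read read read read read read int $  — expand S → R P
step 2: stack=$ P R  input=read read read read read read int $  — expand R → read read
step 3: stack=$ P read read  input=read read read read read read int $  — match read
step 4: stack=$ P read  input=read read read read read int $  — match read
step 5: stack=$ P  input=read read read read int $  — expand P → R R int
step 6: stack=$ int R R  input=read read read read int $  — expand R → read read
step 7: stack=$ int R read read  input=read read read read int $  — match read
step 8: stack=$ int R read  input=read read read int $  — match read
step 9: stack=$ int R  input=read read int $  — expand R → read read
step 10: stack=$ int read read  input=read read int $  — match read
step 11: stack=$ int read  input=read int $  — match read
Stack after step 11: $ int (top = int).

int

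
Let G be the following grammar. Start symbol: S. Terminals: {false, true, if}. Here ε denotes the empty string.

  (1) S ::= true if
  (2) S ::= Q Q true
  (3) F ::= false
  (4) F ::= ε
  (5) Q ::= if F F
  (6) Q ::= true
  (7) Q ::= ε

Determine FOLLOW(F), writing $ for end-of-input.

{false, if, true}

FIRST(F) = {ε, false}
FIRST(Q) = {ε, if, true}
FIRST(S) = {if, true}  (via Q Q true)
FOLLOW(S) includes $ since S is the start symbol.
FOLLOW(S): S appears on no right-hand side. Thus FOLLOW(S) = {$}.
FOLLOW(Q): in S::=Q Q true (occurrence 1), Q is followed by Q true with FIRST {if, true}; in S::=Q Q true (occurrence 2), Q is followed by true with FIRST {true}. Thus FOLLOW(Q) = {if, true}.
FOLLOW(F): in Q::=if F F (occurrence 1), F is followed by F with FIRST {ε, false}; in Q::=if F F (occurrence 1), the suffix after F is nullable, so FOLLOW(F) ⊇ FOLLOW(Q) = {if, true}; in Q::=if F F (occurrence 2), the suffix after F is empty, so FOLLOW(F) ⊇ FOLLOW(Q) = {if, true}. Thus FOLLOW(F) = {false, if, true}.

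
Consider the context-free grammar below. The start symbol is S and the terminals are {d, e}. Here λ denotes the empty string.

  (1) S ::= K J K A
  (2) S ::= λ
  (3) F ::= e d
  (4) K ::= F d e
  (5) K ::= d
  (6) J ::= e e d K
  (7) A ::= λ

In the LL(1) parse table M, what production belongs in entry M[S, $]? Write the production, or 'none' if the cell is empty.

FIRST(F): from F::=e d we get {e}. So FIRST(F) = {e}.
FIRST(J): from J::=e e d K we get {e}. So FIRST(J) = {e}.
FIRST(A): from A::=λ we get {λ}. So FIRST(A) = {λ}.
FIRST(K): from K::=F d e we get {e}; from K::=d we get {d}. So FIRST(K) = {d, e}.
FIRST(S): from S::=K J K A we get {d, e}; from S::=λ we get {λ}. So FIRST(S) = {λ, d, e}.
FOLLOW(S) includes $ since S is the start symbol.
FOLLOW(S): S appears on no right-hand side. Thus FOLLOW(S) = {$}.
For S ::= K J K A: FIRST(K J K A) = {d, e}, so it goes in M[S, t] for t ∈ {d, e}.
For S ::= λ: FIRST(λ) = {λ}, so it goes in M[S, t] for t ∈ {}; since λ ∈ FIRST, also for every t ∈ FOLLOW(S) = {$}.

S ::= λ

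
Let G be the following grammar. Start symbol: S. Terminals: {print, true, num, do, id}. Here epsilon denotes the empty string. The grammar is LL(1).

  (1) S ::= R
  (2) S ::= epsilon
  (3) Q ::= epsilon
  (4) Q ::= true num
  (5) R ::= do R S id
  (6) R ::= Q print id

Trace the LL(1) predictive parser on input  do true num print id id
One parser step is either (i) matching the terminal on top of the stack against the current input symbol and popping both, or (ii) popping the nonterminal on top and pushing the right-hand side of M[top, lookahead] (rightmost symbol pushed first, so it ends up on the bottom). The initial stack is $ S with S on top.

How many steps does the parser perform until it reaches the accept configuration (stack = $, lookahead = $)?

step 1: stack=$ S  input=do true num print id id $  — expand S ::= R
step 2: stack=$ R  input=do true num print id id $  — expand R ::= do R S id
step 3: stack=$ id S R do  input=do true num print id id $  — match do
step 4: stack=$ id S R  input=true num print id id $  — expand R ::= Q print id
step 5: stack=$ id S id print Q  input=true num print id id $  — expand Q ::= true num
step 6: stack=$ id S id print num true  input=true num print id id $  — match true
step 7: stack=$ id S id print num  input=num print id id $  — match num
step 8: stack=$ id S id print  input=print id id $  — match print
step 9: stack=$ id S id  input=id id $  — match id
step 10: stack=$ id S  input=id $  — expand S ::= epsilon
step 11: stack=$ id  input=id $  — match id
Accept reached after 11 steps.

11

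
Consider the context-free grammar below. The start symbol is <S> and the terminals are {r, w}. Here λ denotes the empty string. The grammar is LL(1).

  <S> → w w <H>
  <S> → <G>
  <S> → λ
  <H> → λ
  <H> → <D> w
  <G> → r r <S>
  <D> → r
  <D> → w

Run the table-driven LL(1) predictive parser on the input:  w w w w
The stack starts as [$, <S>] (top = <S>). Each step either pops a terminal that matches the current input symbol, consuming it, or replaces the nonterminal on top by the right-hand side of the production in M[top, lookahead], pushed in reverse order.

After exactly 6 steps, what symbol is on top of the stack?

w

     Stack      Input      Action
  1  $ <S>      w w w w $  expand <S> → w w <H>
  2  $ <H> w w  w w w w $  match w
  3  $ <H> w    w w w $    match w
  4  $ <H>      w w $      expand <H> → <D> w
  5  $ w <D>    w w $      expand <D> → w
  6  $ w w      w w $      match w
Stack after step 6: $ w (top = w).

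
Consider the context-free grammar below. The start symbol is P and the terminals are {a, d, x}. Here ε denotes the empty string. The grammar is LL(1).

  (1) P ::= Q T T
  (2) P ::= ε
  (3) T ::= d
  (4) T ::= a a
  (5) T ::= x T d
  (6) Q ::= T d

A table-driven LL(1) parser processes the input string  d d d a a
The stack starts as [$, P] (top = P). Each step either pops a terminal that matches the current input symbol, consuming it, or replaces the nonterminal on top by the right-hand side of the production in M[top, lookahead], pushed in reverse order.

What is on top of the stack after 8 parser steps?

     Stack      Input        Action
  1  $ P        d d d a a $  expand P ::= Q T T
  2  $ T T Q    d d d a a $  expand Q ::= T d
  3  $ T T d T  d d d a a $  expand T ::= d
  4  $ T T d d  d d d a a $  match d
  5  $ T T d    d d a a $    match d
  6  $ T T      d a a $      expand T ::= d
  7  $ T d      d a a $      match d
  8  $ T        a a $        expand T ::= a a
Stack after step 8: $ a a (top = a).

a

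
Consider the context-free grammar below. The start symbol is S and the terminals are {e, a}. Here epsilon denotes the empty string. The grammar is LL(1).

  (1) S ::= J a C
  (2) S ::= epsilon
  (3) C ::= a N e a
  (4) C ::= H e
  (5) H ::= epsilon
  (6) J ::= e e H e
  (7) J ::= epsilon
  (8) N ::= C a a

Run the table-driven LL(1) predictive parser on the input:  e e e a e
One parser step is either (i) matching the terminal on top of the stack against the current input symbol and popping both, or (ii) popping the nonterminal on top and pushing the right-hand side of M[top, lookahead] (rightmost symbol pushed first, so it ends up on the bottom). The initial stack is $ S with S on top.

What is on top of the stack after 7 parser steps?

     Stack          Input        Action
  1  $ S            e e e a e $  expand S ::= J a C
  2  $ C a J        e e e a e $  expand J ::= e e H e
  3  $ C a e H e e  e e e a e $  match e
  4  $ C a e H e    e e a e $    match e
  5  $ C a e H      e a e $      expand H ::= epsilon
  6  $ C a e        e a e $      match e
  7  $ C a          a e $        match a
Stack after step 7: $ C (top = C).

C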